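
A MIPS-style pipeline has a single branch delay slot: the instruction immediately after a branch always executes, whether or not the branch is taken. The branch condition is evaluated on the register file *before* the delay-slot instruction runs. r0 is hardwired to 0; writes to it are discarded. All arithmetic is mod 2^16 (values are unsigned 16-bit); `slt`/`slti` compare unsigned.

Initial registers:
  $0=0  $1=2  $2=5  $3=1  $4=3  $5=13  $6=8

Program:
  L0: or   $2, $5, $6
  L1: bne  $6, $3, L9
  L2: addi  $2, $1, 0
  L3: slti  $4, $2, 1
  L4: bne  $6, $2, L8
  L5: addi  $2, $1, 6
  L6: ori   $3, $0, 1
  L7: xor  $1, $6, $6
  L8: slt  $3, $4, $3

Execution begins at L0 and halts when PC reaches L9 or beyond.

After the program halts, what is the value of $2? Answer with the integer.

  step pc=0: or   $2, $5, $6  regs=(0,2,13,1,3,13,8)
  step pc=1: bne  $6, $3, L9  cond=T  regs=(0,2,13,1,3,13,8)
  step pc=2: addi  $2, $1, 0  regs=(0,2,2,1,3,13,8)

2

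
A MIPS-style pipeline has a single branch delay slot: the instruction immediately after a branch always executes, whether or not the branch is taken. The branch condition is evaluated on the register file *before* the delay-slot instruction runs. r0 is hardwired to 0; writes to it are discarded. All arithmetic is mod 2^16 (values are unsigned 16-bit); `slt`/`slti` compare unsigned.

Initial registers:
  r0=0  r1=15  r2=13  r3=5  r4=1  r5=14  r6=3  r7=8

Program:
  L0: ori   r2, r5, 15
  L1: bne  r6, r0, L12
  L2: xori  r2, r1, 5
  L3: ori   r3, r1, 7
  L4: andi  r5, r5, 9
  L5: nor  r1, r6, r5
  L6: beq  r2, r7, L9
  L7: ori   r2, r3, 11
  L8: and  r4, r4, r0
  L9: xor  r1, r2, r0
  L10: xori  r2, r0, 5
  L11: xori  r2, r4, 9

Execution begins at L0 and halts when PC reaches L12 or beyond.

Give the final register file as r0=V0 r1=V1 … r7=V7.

r0=0 r1=15 r2=10 r3=5 r4=1 r5=14 r6=3 r7=8

#0 ori   r2, r5, 15 ; 0/15/15/5/1/14/3/8
#1 bne  r6, r0, L12 ; 0/15/15/5/1/14/3/8 ; →target
#2 xori  r2, r1, 5 ; 0/15/10/5/1/14/3/8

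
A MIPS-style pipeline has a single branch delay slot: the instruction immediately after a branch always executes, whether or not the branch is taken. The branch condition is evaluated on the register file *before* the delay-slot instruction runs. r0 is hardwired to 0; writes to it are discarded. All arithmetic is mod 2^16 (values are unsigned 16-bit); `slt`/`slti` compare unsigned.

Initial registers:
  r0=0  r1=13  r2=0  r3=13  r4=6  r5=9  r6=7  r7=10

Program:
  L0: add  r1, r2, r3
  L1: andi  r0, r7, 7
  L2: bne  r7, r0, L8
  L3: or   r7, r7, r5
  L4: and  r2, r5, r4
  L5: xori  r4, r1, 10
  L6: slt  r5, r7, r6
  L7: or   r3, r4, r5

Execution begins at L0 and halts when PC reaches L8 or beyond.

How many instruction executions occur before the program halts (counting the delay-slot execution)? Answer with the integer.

4

#0 add  r1, r2, r3 ; 0/13/0/13/6/9/7/10
#1 andi  r0, r7, 7 ; 0/13/0/13/6/9/7/10
#2 bne  r7, r0, L8 ; 0/13/0/13/6/9/7/10 ; →target
#3 or   r7, r7, r5 ; 0/13/0/13/6/9/7/11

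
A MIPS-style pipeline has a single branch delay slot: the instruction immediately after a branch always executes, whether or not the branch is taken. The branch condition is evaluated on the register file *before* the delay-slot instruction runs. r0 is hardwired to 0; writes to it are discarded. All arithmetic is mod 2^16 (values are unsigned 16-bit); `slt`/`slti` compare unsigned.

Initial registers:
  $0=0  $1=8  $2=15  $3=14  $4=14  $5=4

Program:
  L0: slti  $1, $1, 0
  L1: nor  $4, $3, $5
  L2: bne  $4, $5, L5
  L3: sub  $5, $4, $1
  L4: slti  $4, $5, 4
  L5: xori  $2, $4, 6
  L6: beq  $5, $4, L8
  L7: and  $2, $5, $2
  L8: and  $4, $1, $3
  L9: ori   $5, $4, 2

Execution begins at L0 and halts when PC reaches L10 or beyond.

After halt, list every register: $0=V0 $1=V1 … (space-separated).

#0 slti  $1, $1, 0 ; 0/0/15/14/14/4
#1 nor  $4, $3, $5 ; 0/0/15/14/65521/4
#2 bne  $4, $5, L5 ; 0/0/15/14/65521/4 ; →target
#3 sub  $5, $4, $1 ; 0/0/15/14/65521/65521
#5 xori  $2, $4, 6 ; 0/0/65527/14/65521/65521
#6 beq  $5, $4, L8 ; 0/0/65527/14/65521/65521 ; →target
#7 and  $2, $5, $2 ; 0/0/65521/14/65521/65521
#8 and  $4, $1, $3 ; 0/0/65521/14/0/65521
#9 ori   $5, $4, 2 ; 0/0/65521/14/0/2

$0=0 $1=0 $2=65521 $3=14 $4=0 $5=2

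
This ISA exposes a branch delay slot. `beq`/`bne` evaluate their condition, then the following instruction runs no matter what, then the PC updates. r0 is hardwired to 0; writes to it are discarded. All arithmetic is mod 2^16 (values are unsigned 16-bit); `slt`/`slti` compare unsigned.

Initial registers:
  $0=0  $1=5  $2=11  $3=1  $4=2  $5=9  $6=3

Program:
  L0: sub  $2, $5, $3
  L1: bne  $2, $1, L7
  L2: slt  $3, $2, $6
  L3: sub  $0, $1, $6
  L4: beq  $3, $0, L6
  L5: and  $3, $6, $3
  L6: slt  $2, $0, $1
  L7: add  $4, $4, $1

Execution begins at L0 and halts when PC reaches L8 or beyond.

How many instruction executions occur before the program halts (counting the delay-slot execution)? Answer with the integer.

  step pc=0: sub  $2, $5, $3  regs=(0,5,8,1,2,9,3)
  step pc=1: bne  $2, $1, L7  cond=T  regs=(0,5,8,1,2,9,3)
  step pc=2: slt  $3, $2, $6  regs=(0,5,8,0,2,9,3)
  step pc=7: add  $4, $4, $1  regs=(0,5,8,0,7,9,3)

4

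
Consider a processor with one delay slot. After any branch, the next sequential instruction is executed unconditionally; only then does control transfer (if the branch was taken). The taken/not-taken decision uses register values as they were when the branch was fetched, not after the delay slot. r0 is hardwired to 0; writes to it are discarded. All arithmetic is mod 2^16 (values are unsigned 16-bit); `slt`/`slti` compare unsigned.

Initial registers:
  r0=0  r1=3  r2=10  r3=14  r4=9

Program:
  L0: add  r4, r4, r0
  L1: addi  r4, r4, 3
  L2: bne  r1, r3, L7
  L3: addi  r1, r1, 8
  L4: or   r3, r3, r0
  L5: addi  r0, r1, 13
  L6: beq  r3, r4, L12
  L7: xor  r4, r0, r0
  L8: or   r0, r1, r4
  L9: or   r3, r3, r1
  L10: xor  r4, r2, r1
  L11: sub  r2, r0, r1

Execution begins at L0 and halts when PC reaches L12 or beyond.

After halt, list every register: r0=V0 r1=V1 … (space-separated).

r0=0 r1=11 r2=65525 r3=15 r4=1

  step pc=0: add  r4, r4, r0  regs=(0,3,10,14,9)
  step pc=1: addi  r4, r4, 3  regs=(0,3,10,14,12)
  step pc=2: bne  r1, r3, L7  cond=T  regs=(0,3,10,14,12)
  step pc=3: addi  r1, r1, 8  regs=(0,11,10,14,12)
  step pc=7: xor  r4, r0, r0  regs=(0,11,10,14,0)
  step pc=8: or   r0, r1, r4  regs=(0,11,10,14,0)
  step pc=9: or   r3, r3, r1  regs=(0,11,10,15,0)
  step pc=10: xor  r4, r2, r1  regs=(0,11,10,15,1)
  step pc=11: sub  r2, r0, r1  regs=(0,11,65525,15,1)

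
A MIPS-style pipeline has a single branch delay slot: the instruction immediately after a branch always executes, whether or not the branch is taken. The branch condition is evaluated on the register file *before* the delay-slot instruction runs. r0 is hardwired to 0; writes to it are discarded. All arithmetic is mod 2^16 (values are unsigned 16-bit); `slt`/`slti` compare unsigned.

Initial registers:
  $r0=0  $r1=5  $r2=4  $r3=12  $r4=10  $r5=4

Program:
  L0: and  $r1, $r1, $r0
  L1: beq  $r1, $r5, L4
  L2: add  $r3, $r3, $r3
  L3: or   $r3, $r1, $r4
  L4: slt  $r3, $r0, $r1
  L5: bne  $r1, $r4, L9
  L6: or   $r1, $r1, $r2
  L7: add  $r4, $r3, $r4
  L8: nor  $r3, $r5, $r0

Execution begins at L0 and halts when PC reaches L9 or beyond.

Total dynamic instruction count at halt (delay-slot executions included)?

  step pc=0: and  $r1, $r1, $r0  regs=(0,0,4,12,10,4)
  step pc=1: beq  $r1, $r5, L4  cond=F  regs=(0,0,4,12,10,4)
  step pc=2: add  $r3, $r3, $r3  regs=(0,0,4,24,10,4)
  step pc=3: or   $r3, $r1, $r4  regs=(0,0,4,10,10,4)
  step pc=4: slt  $r3, $r0, $r1  regs=(0,0,4,0,10,4)
  step pc=5: bne  $r1, $r4, L9  cond=T  regs=(0,0,4,0,10,4)
  step pc=6: or   $r1, $r1, $r2  regs=(0,4,4,0,10,4)

7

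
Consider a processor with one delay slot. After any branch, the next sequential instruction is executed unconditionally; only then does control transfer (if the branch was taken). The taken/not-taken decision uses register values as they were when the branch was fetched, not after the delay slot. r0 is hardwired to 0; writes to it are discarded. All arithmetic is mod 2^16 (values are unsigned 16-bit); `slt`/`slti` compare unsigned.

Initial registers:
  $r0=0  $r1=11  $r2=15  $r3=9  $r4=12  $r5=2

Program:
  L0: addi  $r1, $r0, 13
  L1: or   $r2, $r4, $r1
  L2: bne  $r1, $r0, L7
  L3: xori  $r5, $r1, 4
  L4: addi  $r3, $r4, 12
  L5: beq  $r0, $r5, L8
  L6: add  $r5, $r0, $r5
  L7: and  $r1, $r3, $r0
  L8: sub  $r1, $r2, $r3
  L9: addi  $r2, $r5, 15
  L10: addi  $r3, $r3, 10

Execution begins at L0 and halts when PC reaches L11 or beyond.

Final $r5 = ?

#0 addi  $r1, $r0, 13 ; 0/13/15/9/12/2
#1 or   $r2, $r4, $r1 ; 0/13/13/9/12/2
#2 bne  $r1, $r0, L7 ; 0/13/13/9/12/2 ; →target
#3 xori  $r5, $r1, 4 ; 0/13/13/9/12/9
#7 and  $r1, $r3, $r0 ; 0/0/13/9/12/9
#8 sub  $r1, $r2, $r3 ; 0/4/13/9/12/9
#9 addi  $r2, $r5, 15 ; 0/4/24/9/12/9
#10 addi  $r3, $r3, 10 ; 0/4/24/19/12/9

9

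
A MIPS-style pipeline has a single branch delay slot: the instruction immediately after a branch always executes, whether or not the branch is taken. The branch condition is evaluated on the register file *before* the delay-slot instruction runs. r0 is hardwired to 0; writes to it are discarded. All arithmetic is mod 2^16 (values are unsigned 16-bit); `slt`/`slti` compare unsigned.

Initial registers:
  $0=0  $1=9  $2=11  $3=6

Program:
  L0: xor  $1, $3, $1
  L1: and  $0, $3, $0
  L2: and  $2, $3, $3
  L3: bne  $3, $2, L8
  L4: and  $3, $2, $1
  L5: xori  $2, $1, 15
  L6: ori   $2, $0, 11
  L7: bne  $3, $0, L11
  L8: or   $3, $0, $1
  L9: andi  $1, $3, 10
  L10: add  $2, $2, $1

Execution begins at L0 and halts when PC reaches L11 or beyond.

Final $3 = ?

15

#0 xor  $1, $3, $1 ; 0/15/11/6
#1 and  $0, $3, $0 ; 0/15/11/6
#2 and  $2, $3, $3 ; 0/15/6/6
#3 bne  $3, $2, L8 ; 0/15/6/6 ; →fallthru
#4 and  $3, $2, $1 ; 0/15/6/6
#5 xori  $2, $1, 15 ; 0/15/0/6
#6 ori   $2, $0, 11 ; 0/15/11/6
#7 bne  $3, $0, L11 ; 0/15/11/6 ; →target
#8 or   $3, $0, $1 ; 0/15/11/15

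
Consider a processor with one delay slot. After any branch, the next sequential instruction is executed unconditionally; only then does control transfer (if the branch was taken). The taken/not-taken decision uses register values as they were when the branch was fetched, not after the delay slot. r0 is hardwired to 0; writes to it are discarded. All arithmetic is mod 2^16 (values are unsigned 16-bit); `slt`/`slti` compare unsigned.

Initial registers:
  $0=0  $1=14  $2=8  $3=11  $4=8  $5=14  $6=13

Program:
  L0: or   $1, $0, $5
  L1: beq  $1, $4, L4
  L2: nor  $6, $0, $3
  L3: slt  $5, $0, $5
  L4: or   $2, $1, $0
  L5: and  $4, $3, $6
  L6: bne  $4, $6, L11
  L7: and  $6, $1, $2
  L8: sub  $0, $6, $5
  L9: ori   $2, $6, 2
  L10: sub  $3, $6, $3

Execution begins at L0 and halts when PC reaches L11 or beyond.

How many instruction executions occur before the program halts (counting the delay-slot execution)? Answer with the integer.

  step pc=0: or   $1, $0, $5  regs=(0,14,8,11,8,14,13)
  step pc=1: beq  $1, $4, L4  cond=F  regs=(0,14,8,11,8,14,13)
  step pc=2: nor  $6, $0, $3  regs=(0,14,8,11,8,14,65524)
  step pc=3: slt  $5, $0, $5  regs=(0,14,8,11,8,1,65524)
  step pc=4: or   $2, $1, $0  regs=(0,14,14,11,8,1,65524)
  step pc=5: and  $4, $3, $6  regs=(0,14,14,11,0,1,65524)
  step pc=6: bne  $4, $6, L11  cond=T  regs=(0,14,14,11,0,1,65524)
  step pc=7: and  $6, $1, $2  regs=(0,14,14,11,0,1,14)

8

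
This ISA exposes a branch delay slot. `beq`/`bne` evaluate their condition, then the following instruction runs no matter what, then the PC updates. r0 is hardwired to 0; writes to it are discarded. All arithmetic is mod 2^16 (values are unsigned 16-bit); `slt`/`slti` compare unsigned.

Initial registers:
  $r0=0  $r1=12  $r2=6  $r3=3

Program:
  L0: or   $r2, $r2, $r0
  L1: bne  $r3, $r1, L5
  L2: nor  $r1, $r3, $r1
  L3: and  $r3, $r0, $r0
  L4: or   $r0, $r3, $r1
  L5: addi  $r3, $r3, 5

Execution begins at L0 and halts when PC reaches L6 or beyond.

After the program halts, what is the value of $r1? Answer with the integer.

#0 or   $r2, $r2, $r0 ; 0/12/6/3
#1 bne  $r3, $r1, L5 ; 0/12/6/3 ; →target
#2 nor  $r1, $r3, $r1 ; 0/65520/6/3
#5 addi  $r3, $r3, 5 ; 0/65520/6/8

65520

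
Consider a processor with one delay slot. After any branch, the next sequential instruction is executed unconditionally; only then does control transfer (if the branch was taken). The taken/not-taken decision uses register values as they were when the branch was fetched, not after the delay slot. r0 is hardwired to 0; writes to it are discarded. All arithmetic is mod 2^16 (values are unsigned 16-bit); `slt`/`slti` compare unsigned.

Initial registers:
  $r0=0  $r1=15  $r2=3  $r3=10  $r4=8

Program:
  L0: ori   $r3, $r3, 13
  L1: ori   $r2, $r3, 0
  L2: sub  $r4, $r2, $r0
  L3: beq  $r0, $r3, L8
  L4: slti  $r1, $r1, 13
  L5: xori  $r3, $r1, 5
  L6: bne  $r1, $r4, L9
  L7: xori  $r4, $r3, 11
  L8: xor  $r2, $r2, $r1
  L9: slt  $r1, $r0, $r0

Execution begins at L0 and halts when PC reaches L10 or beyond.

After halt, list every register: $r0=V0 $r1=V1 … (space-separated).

$r0=0 $r1=0 $r2=15 $r3=5 $r4=14

#0 ori   $r3, $r3, 13 ; 0/15/3/15/8
#1 ori   $r2, $r3, 0 ; 0/15/15/15/8
#2 sub  $r4, $r2, $r0 ; 0/15/15/15/15
#3 beq  $r0, $r3, L8 ; 0/15/15/15/15 ; →fallthru
#4 slti  $r1, $r1, 13 ; 0/0/15/15/15
#5 xori  $r3, $r1, 5 ; 0/0/15/5/15
#6 bne  $r1, $r4, L9 ; 0/0/15/5/15 ; →target
#7 xori  $r4, $r3, 11 ; 0/0/15/5/14
#9 slt  $r1, $r0, $r0 ; 0/0/15/5/14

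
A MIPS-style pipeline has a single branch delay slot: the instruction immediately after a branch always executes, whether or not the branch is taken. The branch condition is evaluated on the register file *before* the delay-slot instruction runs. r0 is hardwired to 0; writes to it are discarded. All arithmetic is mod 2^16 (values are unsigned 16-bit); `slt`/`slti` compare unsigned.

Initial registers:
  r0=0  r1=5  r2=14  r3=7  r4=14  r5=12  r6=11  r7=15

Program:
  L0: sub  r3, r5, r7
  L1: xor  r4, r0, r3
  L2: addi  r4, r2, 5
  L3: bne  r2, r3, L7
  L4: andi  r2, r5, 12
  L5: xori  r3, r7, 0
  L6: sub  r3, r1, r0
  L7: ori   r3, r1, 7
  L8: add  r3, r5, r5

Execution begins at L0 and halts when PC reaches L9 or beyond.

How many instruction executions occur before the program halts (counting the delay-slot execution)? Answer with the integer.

#0 sub  r3, r5, r7 ; 0/5/14/65533/14/12/11/15
#1 xor  r4, r0, r3 ; 0/5/14/65533/65533/12/11/15
#2 addi  r4, r2, 5 ; 0/5/14/65533/19/12/11/15
#3 bne  r2, r3, L7 ; 0/5/14/65533/19/12/11/15 ; →target
#4 andi  r2, r5, 12 ; 0/5/12/65533/19/12/11/15
#7 ori   r3, r1, 7 ; 0/5/12/7/19/12/11/15
#8 add  r3, r5, r5 ; 0/5/12/24/19/12/11/15

7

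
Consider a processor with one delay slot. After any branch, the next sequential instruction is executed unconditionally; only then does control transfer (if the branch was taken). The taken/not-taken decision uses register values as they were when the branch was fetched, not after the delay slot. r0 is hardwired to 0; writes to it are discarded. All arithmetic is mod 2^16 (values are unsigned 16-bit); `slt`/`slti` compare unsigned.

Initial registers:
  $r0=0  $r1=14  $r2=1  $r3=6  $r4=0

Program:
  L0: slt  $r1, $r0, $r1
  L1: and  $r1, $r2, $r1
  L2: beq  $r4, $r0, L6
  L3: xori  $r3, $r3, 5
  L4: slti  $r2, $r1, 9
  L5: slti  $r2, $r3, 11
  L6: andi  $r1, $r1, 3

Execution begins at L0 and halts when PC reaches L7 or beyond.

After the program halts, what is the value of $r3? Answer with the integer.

3

#0 slt  $r1, $r0, $r1 ; 0/1/1/6/0
#1 and  $r1, $r2, $r1 ; 0/1/1/6/0
#2 beq  $r4, $r0, L6 ; 0/1/1/6/0 ; →target
#3 xori  $r3, $r3, 5 ; 0/1/1/3/0
#6 andi  $r1, $r1, 3 ; 0/1/1/3/0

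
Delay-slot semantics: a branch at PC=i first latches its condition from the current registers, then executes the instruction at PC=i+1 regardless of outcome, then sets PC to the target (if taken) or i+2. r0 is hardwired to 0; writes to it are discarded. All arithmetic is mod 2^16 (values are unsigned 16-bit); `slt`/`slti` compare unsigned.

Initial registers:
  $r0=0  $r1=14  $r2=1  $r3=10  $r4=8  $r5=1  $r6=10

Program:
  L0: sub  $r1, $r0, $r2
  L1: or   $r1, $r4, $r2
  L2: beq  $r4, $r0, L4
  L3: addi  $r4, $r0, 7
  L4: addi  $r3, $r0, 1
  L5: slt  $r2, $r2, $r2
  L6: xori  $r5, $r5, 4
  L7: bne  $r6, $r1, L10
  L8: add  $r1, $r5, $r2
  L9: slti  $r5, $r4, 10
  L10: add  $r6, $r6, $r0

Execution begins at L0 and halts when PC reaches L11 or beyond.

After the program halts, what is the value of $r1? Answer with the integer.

5

PC=0  sub  $r1, $r0, $r2     | $r0=0 $r1=65535 $r2=1 $r3=10 $r4=8 $r5=1 $r6=10
PC=1  or   $r1, $r4, $r2     | $r0=0 $r1=9 $r2=1 $r3=10 $r4=8 $r5=1 $r6=10
PC=2  beq  $r4, $r0, L4      | $r0=0 $r1=9 $r2=1 $r3=10 $r4=8 $r5=1 $r6=10  [not taken]
PC=3  addi  $r4, $r0, 7      | $r0=0 $r1=9 $r2=1 $r3=10 $r4=7 $r5=1 $r6=10
PC=4  addi  $r3, $r0, 1      | $r0=0 $r1=9 $r2=1 $r3=1 $r4=7 $r5=1 $r6=10
PC=5  slt  $r2, $r2, $r2     | $r0=0 $r1=9 $r2=0 $r3=1 $r4=7 $r5=1 $r6=10
PC=6  xori  $r5, $r5, 4      | $r0=0 $r1=9 $r2=0 $r3=1 $r4=7 $r5=5 $r6=10
PC=7  bne  $r6, $r1, L10     | $r0=0 $r1=9 $r2=0 $r3=1 $r4=7 $r5=5 $r6=10  [TAKEN]
PC=8  add  $r1, $r5, $r2     | $r0=0 $r1=5 $r2=0 $r3=1 $r4=7 $r5=5 $r6=10
PC=10 add  $r6, $r6, $r0     | $r0=0 $r1=5 $r2=0 $r3=1 $r4=7 $r5=5 $r6=10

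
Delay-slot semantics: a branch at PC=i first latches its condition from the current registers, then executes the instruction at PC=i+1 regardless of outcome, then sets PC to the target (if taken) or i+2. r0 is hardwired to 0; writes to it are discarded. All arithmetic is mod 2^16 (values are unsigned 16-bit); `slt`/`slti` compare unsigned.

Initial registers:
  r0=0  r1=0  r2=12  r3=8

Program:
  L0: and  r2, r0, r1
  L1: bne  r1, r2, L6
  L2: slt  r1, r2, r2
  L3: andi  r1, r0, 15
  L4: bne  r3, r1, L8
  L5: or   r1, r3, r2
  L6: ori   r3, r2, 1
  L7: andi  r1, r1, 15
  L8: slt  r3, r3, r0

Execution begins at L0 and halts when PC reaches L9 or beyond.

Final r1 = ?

8

  step pc=0: and  r2, r0, r1  regs=(0,0,0,8)
  step pc=1: bne  r1, r2, L6  cond=F  regs=(0,0,0,8)
  step pc=2: slt  r1, r2, r2  regs=(0,0,0,8)
  step pc=3: andi  r1, r0, 15  regs=(0,0,0,8)
  step pc=4: bne  r3, r1, L8  cond=T  regs=(0,0,0,8)
  step pc=5: or   r1, r3, r2  regs=(0,8,0,8)
  step pc=8: slt  r3, r3, r0  regs=(0,8,0,0)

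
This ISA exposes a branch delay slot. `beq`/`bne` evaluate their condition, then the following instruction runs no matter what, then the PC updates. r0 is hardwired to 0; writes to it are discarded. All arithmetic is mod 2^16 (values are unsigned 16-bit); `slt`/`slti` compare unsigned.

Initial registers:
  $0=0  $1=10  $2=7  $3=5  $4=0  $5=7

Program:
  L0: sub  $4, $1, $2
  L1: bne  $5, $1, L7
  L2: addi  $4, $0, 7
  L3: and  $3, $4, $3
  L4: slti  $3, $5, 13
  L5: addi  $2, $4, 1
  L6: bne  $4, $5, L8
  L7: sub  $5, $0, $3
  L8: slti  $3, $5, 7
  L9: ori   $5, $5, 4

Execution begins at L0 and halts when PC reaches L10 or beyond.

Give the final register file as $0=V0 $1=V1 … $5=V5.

$0=0 $1=10 $2=7 $3=0 $4=7 $5=65535

PC=0  sub  $4, $1, $2        | $0=0 $1=10 $2=7 $3=5 $4=3 $5=7
PC=1  bne  $5, $1, L7        | $0=0 $1=10 $2=7 $3=5 $4=3 $5=7  [TAKEN]
PC=2  addi  $4, $0, 7        | $0=0 $1=10 $2=7 $3=5 $4=7 $5=7
PC=7  sub  $5, $0, $3        | $0=0 $1=10 $2=7 $3=5 $4=7 $5=65531
PC=8  slti  $3, $5, 7        | $0=0 $1=10 $2=7 $3=0 $4=7 $5=65531
PC=9  ori   $5, $5, 4        | $0=0 $1=10 $2=7 $3=0 $4=7 $5=65535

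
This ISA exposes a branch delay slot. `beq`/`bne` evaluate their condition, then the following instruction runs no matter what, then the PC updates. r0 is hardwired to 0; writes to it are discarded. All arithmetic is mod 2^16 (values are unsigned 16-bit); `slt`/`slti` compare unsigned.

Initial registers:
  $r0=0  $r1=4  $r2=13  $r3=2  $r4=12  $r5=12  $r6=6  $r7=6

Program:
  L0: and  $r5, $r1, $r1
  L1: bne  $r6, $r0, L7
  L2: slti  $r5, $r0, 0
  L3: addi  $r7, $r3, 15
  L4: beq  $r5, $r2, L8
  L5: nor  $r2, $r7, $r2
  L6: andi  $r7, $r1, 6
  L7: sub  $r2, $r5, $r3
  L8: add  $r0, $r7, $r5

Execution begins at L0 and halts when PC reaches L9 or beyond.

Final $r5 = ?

#0 and  $r5, $r1, $r1 ; 0/4/13/2/12/4/6/6
#1 bne  $r6, $r0, L7 ; 0/4/13/2/12/4/6/6 ; →target
#2 slti  $r5, $r0, 0 ; 0/4/13/2/12/0/6/6
#7 sub  $r2, $r5, $r3 ; 0/4/65534/2/12/0/6/6
#8 add  $r0, $r7, $r5 ; 0/4/65534/2/12/0/6/6

0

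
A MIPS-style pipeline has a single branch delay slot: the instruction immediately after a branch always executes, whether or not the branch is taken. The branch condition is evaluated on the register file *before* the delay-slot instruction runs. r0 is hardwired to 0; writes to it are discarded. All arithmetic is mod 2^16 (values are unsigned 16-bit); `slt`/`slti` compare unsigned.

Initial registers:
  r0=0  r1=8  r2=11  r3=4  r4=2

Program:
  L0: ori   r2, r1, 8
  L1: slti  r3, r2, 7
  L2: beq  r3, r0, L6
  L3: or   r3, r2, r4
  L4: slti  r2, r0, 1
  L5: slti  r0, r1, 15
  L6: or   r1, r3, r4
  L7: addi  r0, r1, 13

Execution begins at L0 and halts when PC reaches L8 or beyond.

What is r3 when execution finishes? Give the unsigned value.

#0 ori   r2, r1, 8 ; 0/8/8/4/2
#1 slti  r3, r2, 7 ; 0/8/8/0/2
#2 beq  r3, r0, L6 ; 0/8/8/0/2 ; →target
#3 or   r3, r2, r4 ; 0/8/8/10/2
#6 or   r1, r3, r4 ; 0/10/8/10/2
#7 addi  r0, r1, 13 ; 0/10/8/10/2

10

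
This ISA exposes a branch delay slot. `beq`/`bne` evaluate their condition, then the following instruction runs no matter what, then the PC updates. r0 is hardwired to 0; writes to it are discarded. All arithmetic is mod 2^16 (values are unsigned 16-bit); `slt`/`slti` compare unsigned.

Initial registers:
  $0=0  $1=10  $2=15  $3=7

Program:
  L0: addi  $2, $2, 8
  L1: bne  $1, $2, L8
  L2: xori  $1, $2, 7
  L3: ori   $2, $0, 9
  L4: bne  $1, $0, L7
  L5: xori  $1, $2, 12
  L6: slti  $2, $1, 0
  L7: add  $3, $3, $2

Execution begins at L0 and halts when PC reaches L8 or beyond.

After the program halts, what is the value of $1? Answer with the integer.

16

  step pc=0: addi  $2, $2, 8  regs=(0,10,23,7)
  step pc=1: bne  $1, $2, L8  cond=T  regs=(0,10,23,7)
  step pc=2: xori  $1, $2, 7  regs=(0,16,23,7)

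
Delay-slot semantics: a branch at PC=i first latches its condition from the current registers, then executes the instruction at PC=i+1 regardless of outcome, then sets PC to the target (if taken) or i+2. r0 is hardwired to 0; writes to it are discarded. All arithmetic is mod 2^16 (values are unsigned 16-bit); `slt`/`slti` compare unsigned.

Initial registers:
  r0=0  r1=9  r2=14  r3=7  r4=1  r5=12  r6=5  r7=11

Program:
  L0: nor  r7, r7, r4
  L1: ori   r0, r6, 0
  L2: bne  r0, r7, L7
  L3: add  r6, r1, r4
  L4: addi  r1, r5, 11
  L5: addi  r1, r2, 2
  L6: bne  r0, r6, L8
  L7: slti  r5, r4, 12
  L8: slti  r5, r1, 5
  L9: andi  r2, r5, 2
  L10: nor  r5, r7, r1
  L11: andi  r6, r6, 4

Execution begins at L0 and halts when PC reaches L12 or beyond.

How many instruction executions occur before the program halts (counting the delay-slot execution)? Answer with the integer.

9

  step pc=0: nor  r7, r7, r4  regs=(0,9,14,7,1,12,5,65524)
  step pc=1: ori   r0, r6, 0  regs=(0,9,14,7,1,12,5,65524)
  step pc=2: bne  r0, r7, L7  cond=T  regs=(0,9,14,7,1,12,5,65524)
  step pc=3: add  r6, r1, r4  regs=(0,9,14,7,1,12,10,65524)
  step pc=7: slti  r5, r4, 12  regs=(0,9,14,7,1,1,10,65524)
  step pc=8: slti  r5, r1, 5  regs=(0,9,14,7,1,0,10,65524)
  step pc=9: andi  r2, r5, 2  regs=(0,9,0,7,1,0,10,65524)
  step pc=10: nor  r5, r7, r1  regs=(0,9,0,7,1,2,10,65524)
  step pc=11: andi  r6, r6, 4  regs=(0,9,0,7,1,2,0,65524)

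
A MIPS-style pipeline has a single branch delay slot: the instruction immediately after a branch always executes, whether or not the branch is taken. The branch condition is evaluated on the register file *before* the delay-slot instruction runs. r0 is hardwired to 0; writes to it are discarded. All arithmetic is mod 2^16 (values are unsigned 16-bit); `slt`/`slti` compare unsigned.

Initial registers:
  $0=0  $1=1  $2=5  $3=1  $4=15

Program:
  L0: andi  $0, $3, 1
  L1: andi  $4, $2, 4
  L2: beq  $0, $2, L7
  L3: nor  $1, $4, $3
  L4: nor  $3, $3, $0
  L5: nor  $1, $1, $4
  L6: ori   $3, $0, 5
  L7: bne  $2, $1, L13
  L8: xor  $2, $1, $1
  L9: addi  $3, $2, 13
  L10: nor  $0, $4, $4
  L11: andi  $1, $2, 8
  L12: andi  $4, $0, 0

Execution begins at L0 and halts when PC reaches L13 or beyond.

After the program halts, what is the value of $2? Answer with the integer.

[0] andi  $0, $3, 1  →  {$0:0, $1:1, $2:5, $3:1, $4:15}
[1] andi  $4, $2, 4  →  {$0:0, $1:1, $2:5, $3:1, $4:4}
[2] beq  $0, $2, L7  →  {$0:0, $1:1, $2:5, $3:1, $4:4}  ⟨branch fallthrough⟩
[3] nor  $1, $4, $3  →  {$0:0, $1:65530, $2:5, $3:1, $4:4}
[4] nor  $3, $3, $0  →  {$0:0, $1:65530, $2:5, $3:65534, $4:4}
[5] nor  $1, $1, $4  →  {$0:0, $1:1, $2:5, $3:65534, $4:4}
[6] ori   $3, $0, 5  →  {$0:0, $1:1, $2:5, $3:5, $4:4}
[7] bne  $2, $1, L13  →  {$0:0, $1:1, $2:5, $3:5, $4:4}  ⟨branch taken⟩
[8] xor  $2, $1, $1  →  {$0:0, $1:1, $2:0, $3:5, $4:4}

0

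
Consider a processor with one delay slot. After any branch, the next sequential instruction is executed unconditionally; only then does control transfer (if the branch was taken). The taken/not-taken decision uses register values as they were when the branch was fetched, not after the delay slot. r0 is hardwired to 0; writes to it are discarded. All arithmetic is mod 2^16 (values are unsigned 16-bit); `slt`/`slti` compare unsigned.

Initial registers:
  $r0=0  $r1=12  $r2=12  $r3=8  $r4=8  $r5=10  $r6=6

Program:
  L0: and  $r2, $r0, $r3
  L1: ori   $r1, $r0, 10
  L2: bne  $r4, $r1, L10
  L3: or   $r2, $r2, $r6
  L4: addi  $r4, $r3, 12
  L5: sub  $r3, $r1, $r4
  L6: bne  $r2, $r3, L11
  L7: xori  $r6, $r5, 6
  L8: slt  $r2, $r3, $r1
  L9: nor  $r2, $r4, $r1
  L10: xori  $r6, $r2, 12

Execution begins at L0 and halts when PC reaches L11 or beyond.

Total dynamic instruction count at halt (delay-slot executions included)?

5

PC=0  and  $r2, $r0, $r3     | $r0=0 $r1=12 $r2=0 $r3=8 $r4=8 $r5=10 $r6=6
PC=1  ori   $r1, $r0, 10     | $r0=0 $r1=10 $r2=0 $r3=8 $r4=8 $r5=10 $r6=6
PC=2  bne  $r4, $r1, L10     | $r0=0 $r1=10 $r2=0 $r3=8 $r4=8 $r5=10 $r6=6  [TAKEN]
PC=3  or   $r2, $r2, $r6     | $r0=0 $r1=10 $r2=6 $r3=8 $r4=8 $r5=10 $r6=6
PC=10 xori  $r6, $r2, 12     | $r0=0 $r1=10 $r2=6 $r3=8 $r4=8 $r5=10 $r6=10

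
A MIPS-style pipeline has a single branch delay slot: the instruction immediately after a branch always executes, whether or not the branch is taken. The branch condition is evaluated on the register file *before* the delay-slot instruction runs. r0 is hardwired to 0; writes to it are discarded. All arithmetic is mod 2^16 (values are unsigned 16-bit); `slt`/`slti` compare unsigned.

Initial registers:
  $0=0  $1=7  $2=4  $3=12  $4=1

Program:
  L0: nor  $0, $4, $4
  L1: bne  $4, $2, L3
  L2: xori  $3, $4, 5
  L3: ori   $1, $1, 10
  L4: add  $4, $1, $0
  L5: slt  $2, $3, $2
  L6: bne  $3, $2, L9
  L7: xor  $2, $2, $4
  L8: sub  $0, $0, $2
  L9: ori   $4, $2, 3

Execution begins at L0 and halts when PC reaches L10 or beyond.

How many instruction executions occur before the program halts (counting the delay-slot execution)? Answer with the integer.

PC=0  nor  $0, $4, $4        | $0=0 $1=7 $2=4 $3=12 $4=1
PC=1  bne  $4, $2, L3        | $0=0 $1=7 $2=4 $3=12 $4=1  [TAKEN]
PC=2  xori  $3, $4, 5        | $0=0 $1=7 $2=4 $3=4 $4=1
PC=3  ori   $1, $1, 10       | $0=0 $1=15 $2=4 $3=4 $4=1
PC=4  add  $4, $1, $0        | $0=0 $1=15 $2=4 $3=4 $4=15
PC=5  slt  $2, $3, $2        | $0=0 $1=15 $2=0 $3=4 $4=15
PC=6  bne  $3, $2, L9        | $0=0 $1=15 $2=0 $3=4 $4=15  [TAKEN]
PC=7  xor  $2, $2, $4        | $0=0 $1=15 $2=15 $3=4 $4=15
PC=9  ori   $4, $2, 3        | $0=0 $1=15 $2=15 $3=4 $4=15

9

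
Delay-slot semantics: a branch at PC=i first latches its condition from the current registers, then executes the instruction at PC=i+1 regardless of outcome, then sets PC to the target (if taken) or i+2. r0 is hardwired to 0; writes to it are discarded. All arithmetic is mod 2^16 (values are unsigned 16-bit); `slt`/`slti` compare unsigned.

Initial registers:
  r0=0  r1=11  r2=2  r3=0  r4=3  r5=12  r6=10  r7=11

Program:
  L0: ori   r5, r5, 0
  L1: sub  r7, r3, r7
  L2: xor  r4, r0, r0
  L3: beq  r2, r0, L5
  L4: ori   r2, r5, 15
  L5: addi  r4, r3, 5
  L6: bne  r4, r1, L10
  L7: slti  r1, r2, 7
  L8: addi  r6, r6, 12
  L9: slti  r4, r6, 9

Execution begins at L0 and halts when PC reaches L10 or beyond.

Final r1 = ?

#0 ori   r5, r5, 0 ; 0/11/2/0/3/12/10/11
#1 sub  r7, r3, r7 ; 0/11/2/0/3/12/10/65525
#2 xor  r4, r0, r0 ; 0/11/2/0/0/12/10/65525
#3 beq  r2, r0, L5 ; 0/11/2/0/0/12/10/65525 ; →fallthru
#4 ori   r2, r5, 15 ; 0/11/15/0/0/12/10/65525
#5 addi  r4, r3, 5 ; 0/11/15/0/5/12/10/65525
#6 bne  r4, r1, L10 ; 0/11/15/0/5/12/10/65525 ; →target
#7 slti  r1, r2, 7 ; 0/0/15/0/5/12/10/65525

0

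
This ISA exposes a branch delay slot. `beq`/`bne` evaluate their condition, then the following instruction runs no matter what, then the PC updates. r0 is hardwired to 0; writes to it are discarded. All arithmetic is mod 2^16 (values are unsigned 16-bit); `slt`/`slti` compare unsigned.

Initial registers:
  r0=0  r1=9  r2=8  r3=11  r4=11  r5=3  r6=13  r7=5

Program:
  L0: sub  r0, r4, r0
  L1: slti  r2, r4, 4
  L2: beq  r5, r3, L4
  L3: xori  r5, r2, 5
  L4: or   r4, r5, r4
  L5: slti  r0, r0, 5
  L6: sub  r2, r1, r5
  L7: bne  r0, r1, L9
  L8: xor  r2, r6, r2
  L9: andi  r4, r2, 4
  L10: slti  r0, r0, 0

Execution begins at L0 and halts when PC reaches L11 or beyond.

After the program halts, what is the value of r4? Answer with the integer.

0

PC=0  sub  r0, r4, r0        | r0=0 r1=9 r2=8 r3=11 r4=11 r5=3 r6=13 r7=5
PC=1  slti  r2, r4, 4        | r0=0 r1=9 r2=0 r3=11 r4=11 r5=3 r6=13 r7=5
PC=2  beq  r5, r3, L4        | r0=0 r1=9 r2=0 r3=11 r4=11 r5=3 r6=13 r7=5  [not taken]
PC=3  xori  r5, r2, 5        | r0=0 r1=9 r2=0 r3=11 r4=11 r5=5 r6=13 r7=5
PC=4  or   r4, r5, r4        | r0=0 r1=9 r2=0 r3=11 r4=15 r5=5 r6=13 r7=5
PC=5  slti  r0, r0, 5        | r0=0 r1=9 r2=0 r3=11 r4=15 r5=5 r6=13 r7=5
PC=6  sub  r2, r1, r5        | r0=0 r1=9 r2=4 r3=11 r4=15 r5=5 r6=13 r7=5
PC=7  bne  r0, r1, L9        | r0=0 r1=9 r2=4 r3=11 r4=15 r5=5 r6=13 r7=5  [TAKEN]
PC=8  xor  r2, r6, r2        | r0=0 r1=9 r2=9 r3=11 r4=15 r5=5 r6=13 r7=5
PC=9  andi  r4, r2, 4        | r0=0 r1=9 r2=9 r3=11 r4=0 r5=5 r6=13 r7=5
PC=10 slti  r0, r0, 0        | r0=0 r1=9 r2=9 r3=11 r4=0 r5=5 r6=13 r7=5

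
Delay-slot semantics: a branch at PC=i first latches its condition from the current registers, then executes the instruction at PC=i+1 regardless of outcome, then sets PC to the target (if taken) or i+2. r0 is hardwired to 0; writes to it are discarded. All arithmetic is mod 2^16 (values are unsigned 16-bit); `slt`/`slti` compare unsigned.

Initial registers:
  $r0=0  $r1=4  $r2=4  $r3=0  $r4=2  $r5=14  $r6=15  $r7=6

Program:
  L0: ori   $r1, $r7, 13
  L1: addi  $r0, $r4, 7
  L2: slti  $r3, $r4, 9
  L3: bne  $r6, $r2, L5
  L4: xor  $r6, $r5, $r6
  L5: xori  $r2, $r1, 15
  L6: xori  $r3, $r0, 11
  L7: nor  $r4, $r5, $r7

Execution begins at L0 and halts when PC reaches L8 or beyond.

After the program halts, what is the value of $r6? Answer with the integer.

[0] ori   $r1, $r7, 13  →  {$r0:0, $r1:15, $r2:4, $r3:0, $r4:2, $r5:14, $r6:15, $r7:6}
[1] addi  $r0, $r4, 7  →  {$r0:0, $r1:15, $r2:4, $r3:0, $r4:2, $r5:14, $r6:15, $r7:6}
[2] slti  $r3, $r4, 9  →  {$r0:0, $r1:15, $r2:4, $r3:1, $r4:2, $r5:14, $r6:15, $r7:6}
[3] bne  $r6, $r2, L5  →  {$r0:0, $r1:15, $r2:4, $r3:1, $r4:2, $r5:14, $r6:15, $r7:6}  ⟨branch taken⟩
[4] xor  $r6, $r5, $r6  →  {$r0:0, $r1:15, $r2:4, $r3:1, $r4:2, $r5:14, $r6:1, $r7:6}
[5] xori  $r2, $r1, 15  →  {$r0:0, $r1:15, $r2:0, $r3:1, $r4:2, $r5:14, $r6:1, $r7:6}
[6] xori  $r3, $r0, 11  →  {$r0:0, $r1:15, $r2:0, $r3:11, $r4:2, $r5:14, $r6:1, $r7:6}
[7] nor  $r4, $r5, $r7  →  {$r0:0, $r1:15, $r2:0, $r3:11, $r4:65521, $r5:14, $r6:1, $r7:6}

1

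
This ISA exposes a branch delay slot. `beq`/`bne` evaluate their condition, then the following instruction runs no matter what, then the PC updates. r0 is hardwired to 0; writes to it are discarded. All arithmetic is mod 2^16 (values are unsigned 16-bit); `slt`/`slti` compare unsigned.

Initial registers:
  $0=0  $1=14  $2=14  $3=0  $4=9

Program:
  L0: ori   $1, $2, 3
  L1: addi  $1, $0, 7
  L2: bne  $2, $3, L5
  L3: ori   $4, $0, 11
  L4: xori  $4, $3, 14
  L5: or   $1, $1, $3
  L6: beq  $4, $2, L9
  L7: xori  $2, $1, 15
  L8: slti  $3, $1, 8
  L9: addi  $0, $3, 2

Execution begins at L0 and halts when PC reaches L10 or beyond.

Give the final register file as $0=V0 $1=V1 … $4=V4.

PC=0  ori   $1, $2, 3        | $0=0 $1=15 $2=14 $3=0 $4=9
PC=1  addi  $1, $0, 7        | $0=0 $1=7 $2=14 $3=0 $4=9
PC=2  bne  $2, $3, L5        | $0=0 $1=7 $2=14 $3=0 $4=9  [TAKEN]
PC=3  ori   $4, $0, 11       | $0=0 $1=7 $2=14 $3=0 $4=11
PC=5  or   $1, $1, $3        | $0=0 $1=7 $2=14 $3=0 $4=11
PC=6  beq  $4, $2, L9        | $0=0 $1=7 $2=14 $3=0 $4=11  [not taken]
PC=7  xori  $2, $1, 15       | $0=0 $1=7 $2=8 $3=0 $4=11
PC=8  slti  $3, $1, 8        | $0=0 $1=7 $2=8 $3=1 $4=11
PC=9  addi  $0, $3, 2        | $0=0 $1=7 $2=8 $3=1 $4=11

$0=0 $1=7 $2=8 $3=1 $4=11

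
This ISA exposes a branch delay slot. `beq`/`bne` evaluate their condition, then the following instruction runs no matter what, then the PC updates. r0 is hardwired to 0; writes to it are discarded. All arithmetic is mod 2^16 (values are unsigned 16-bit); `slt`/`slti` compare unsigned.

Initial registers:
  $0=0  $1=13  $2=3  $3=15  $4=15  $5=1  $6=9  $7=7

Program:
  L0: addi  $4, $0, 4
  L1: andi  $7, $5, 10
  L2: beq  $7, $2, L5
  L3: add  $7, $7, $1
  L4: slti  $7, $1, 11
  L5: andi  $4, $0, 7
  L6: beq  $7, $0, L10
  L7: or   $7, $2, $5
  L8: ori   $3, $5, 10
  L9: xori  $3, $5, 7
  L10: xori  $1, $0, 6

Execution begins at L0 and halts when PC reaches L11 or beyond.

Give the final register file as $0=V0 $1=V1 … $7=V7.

  step pc=0: addi  $4, $0, 4  regs=(0,13,3,15,4,1,9,7)
  step pc=1: andi  $7, $5, 10  regs=(0,13,3,15,4,1,9,0)
  step pc=2: beq  $7, $2, L5  cond=F  regs=(0,13,3,15,4,1,9,0)
  step pc=3: add  $7, $7, $1  regs=(0,13,3,15,4,1,9,13)
  step pc=4: slti  $7, $1, 11  regs=(0,13,3,15,4,1,9,0)
  step pc=5: andi  $4, $0, 7  regs=(0,13,3,15,0,1,9,0)
  step pc=6: beq  $7, $0, L10  cond=T  regs=(0,13,3,15,0,1,9,0)
  step pc=7: or   $7, $2, $5  regs=(0,13,3,15,0,1,9,3)
  step pc=10: xori  $1, $0, 6  regs=(0,6,3,15,0,1,9,3)

$0=0 $1=6 $2=3 $3=15 $4=0 $5=1 $6=9 $7=3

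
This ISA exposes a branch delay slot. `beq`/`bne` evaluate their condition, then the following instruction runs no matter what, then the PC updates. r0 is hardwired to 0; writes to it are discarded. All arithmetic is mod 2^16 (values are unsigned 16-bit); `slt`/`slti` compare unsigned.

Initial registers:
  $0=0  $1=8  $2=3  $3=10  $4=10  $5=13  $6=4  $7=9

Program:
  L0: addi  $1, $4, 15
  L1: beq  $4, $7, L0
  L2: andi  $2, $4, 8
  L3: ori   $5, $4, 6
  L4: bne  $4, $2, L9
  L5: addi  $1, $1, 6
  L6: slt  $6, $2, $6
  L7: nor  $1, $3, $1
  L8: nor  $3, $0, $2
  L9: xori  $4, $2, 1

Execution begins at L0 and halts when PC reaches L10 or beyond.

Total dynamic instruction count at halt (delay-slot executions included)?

#0 addi  $1, $4, 15 ; 0/25/3/10/10/13/4/9
#1 beq  $4, $7, L0 ; 0/25/3/10/10/13/4/9 ; →fallthru
#2 andi  $2, $4, 8 ; 0/25/8/10/10/13/4/9
#3 ori   $5, $4, 6 ; 0/25/8/10/10/14/4/9
#4 bne  $4, $2, L9 ; 0/25/8/10/10/14/4/9 ; →target
#5 addi  $1, $1, 6 ; 0/31/8/10/10/14/4/9
#9 xori  $4, $2, 1 ; 0/31/8/10/9/14/4/9

7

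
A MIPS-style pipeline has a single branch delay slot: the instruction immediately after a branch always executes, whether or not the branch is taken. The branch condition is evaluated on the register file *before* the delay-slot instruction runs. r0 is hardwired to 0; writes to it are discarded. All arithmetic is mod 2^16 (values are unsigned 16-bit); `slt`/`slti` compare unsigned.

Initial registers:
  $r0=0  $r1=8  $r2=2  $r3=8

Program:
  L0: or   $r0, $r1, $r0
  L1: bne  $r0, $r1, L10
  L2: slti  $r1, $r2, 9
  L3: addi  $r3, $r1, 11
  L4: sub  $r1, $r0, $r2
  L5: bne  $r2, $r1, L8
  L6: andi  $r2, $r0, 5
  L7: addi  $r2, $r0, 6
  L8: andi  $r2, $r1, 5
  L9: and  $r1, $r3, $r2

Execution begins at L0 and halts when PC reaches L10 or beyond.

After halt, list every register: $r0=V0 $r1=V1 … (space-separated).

  step pc=0: or   $r0, $r1, $r0  regs=(0,8,2,8)
  step pc=1: bne  $r0, $r1, L10  cond=T  regs=(0,8,2,8)
  step pc=2: slti  $r1, $r2, 9  regs=(0,1,2,8)

$r0=0 $r1=1 $r2=2 $r3=8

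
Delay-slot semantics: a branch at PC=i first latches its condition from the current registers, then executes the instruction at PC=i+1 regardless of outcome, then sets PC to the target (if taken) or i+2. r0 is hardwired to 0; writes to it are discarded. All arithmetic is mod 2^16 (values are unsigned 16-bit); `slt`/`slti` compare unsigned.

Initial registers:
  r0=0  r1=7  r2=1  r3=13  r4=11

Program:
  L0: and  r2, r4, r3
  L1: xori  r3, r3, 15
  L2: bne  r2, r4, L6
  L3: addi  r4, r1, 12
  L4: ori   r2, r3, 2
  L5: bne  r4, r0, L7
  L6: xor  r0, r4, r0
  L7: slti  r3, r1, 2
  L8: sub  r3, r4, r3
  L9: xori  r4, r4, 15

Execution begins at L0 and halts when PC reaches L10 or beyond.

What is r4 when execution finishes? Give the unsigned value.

28

PC=0  and  r2, r4, r3        | r0=0 r1=7 r2=9 r3=13 r4=11
PC=1  xori  r3, r3, 15       | r0=0 r1=7 r2=9 r3=2 r4=11
PC=2  bne  r2, r4, L6        | r0=0 r1=7 r2=9 r3=2 r4=11  [TAKEN]
PC=3  addi  r4, r1, 12       | r0=0 r1=7 r2=9 r3=2 r4=19
PC=6  xor  r0, r4, r0        | r0=0 r1=7 r2=9 r3=2 r4=19
PC=7  slti  r3, r1, 2        | r0=0 r1=7 r2=9 r3=0 r4=19
PC=8  sub  r3, r4, r3        | r0=0 r1=7 r2=9 r3=19 r4=19
PC=9  xori  r4, r4, 15       | r0=0 r1=7 r2=9 r3=19 r4=28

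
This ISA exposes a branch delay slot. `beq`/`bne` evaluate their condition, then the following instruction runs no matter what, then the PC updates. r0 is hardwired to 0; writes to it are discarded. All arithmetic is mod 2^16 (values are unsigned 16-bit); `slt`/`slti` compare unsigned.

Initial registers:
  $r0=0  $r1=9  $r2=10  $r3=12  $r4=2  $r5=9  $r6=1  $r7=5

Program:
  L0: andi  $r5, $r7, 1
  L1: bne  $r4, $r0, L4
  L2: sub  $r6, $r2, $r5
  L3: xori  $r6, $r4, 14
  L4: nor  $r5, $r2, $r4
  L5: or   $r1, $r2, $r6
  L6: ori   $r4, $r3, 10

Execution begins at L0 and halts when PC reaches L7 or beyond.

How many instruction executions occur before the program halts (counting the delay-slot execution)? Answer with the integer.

#0 andi  $r5, $r7, 1 ; 0/9/10/12/2/1/1/5
#1 bne  $r4, $r0, L4 ; 0/9/10/12/2/1/1/5 ; →target
#2 sub  $r6, $r2, $r5 ; 0/9/10/12/2/1/9/5
#4 nor  $r5, $r2, $r4 ; 0/9/10/12/2/65525/9/5
#5 or   $r1, $r2, $r6 ; 0/11/10/12/2/65525/9/5
#6 ori   $r4, $r3, 10 ; 0/11/10/12/14/65525/9/5

6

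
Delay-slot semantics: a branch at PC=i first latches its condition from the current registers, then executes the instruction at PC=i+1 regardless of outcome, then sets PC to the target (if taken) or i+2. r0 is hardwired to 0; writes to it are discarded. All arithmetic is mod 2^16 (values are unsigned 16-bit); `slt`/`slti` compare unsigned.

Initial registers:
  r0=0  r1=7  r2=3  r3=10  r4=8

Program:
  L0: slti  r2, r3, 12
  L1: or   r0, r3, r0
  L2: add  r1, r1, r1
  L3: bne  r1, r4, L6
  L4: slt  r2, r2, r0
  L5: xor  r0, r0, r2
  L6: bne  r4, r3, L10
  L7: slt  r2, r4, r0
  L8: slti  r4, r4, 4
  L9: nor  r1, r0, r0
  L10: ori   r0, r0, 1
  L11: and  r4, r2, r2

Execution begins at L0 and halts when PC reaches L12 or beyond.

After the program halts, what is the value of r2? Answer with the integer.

0

  step pc=0: slti  r2, r3, 12  regs=(0,7,1,10,8)
  step pc=1: or   r0, r3, r0  regs=(0,7,1,10,8)
  step pc=2: add  r1, r1, r1  regs=(0,14,1,10,8)
  step pc=3: bne  r1, r4, L6  cond=T  regs=(0,14,1,10,8)
  step pc=4: slt  r2, r2, r0  regs=(0,14,0,10,8)
  step pc=6: bne  r4, r3, L10  cond=T  regs=(0,14,0,10,8)
  step pc=7: slt  r2, r4, r0  regs=(0,14,0,10,8)
  step pc=10: ori   r0, r0, 1  regs=(0,14,0,10,8)
  step pc=11: and  r4, r2, r2  regs=(0,14,0,10,0)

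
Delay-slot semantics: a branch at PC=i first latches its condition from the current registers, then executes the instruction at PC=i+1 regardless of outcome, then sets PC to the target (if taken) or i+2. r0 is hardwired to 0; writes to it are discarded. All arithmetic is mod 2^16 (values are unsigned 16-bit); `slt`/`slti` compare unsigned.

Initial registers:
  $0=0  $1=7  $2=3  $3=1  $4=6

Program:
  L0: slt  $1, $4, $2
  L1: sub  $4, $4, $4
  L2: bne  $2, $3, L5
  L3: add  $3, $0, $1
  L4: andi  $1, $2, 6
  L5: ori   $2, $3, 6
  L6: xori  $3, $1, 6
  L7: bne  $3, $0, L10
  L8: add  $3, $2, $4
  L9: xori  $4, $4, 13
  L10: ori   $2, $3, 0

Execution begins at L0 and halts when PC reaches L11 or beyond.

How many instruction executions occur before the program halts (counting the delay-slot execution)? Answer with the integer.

9

[0] slt  $1, $4, $2  →  {$0:0, $1:0, $2:3, $3:1, $4:6}
[1] sub  $4, $4, $4  →  {$0:0, $1:0, $2:3, $3:1, $4:0}
[2] bne  $2, $3, L5  →  {$0:0, $1:0, $2:3, $3:1, $4:0}  ⟨branch taken⟩
[3] add  $3, $0, $1  →  {$0:0, $1:0, $2:3, $3:0, $4:0}
[5] ori   $2, $3, 6  →  {$0:0, $1:0, $2:6, $3:0, $4:0}
[6] xori  $3, $1, 6  →  {$0:0, $1:0, $2:6, $3:6, $4:0}
[7] bne  $3, $0, L10  →  {$0:0, $1:0, $2:6, $3:6, $4:0}  ⟨branch taken⟩
[8] add  $3, $2, $4  →  {$0:0, $1:0, $2:6, $3:6, $4:0}
[10] ori   $2, $3, 0  →  {$0:0, $1:0, $2:6, $3:6, $4:0}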